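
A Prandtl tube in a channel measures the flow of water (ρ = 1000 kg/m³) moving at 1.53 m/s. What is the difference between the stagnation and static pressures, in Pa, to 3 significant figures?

ΔP ≈ 1170 Pa

Bernoulli between the free stream and the stagnation point: ½ρv² = P_stag − P_static.
ΔP = ½·1000·1.53² = 1170 Pa.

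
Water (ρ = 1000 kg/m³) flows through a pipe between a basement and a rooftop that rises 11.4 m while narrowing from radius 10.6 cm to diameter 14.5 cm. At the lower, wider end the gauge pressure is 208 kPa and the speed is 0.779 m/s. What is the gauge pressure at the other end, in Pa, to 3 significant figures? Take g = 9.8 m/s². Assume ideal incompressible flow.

P₂ ≈ 95200 Pa

The volume flow rate is constant, so v₂ = (A₁/A₂)v₁ = (353/165)·0.779 = 1.67 m/s.
Applying Bernoulli between the two ends and solving for P₂: P₂ = P₁ + ½ρ(v₁² − v₂²) − ρgΔh.
P₂ = 208000 + ½·1000·(0.779² − 1.67²) − 1000·9.8·(+11.4) = 208000 + (-1080) − (112000) = 95200 Pa.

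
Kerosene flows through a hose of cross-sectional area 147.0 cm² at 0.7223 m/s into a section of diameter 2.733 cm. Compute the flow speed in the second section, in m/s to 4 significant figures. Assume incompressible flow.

v₂ ≈ 18.10 m/s

By continuity, v₂ = v₁·A₁/A₂ = 0.7223·(147.0/5.866) = 18.10 m/s.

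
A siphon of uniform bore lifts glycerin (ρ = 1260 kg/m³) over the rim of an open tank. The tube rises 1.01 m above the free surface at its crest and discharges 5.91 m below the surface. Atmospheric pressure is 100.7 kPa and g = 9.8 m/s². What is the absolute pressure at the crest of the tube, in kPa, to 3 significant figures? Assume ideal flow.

Bernoulli surface→outlet gives ½v² = g·h_out, so v = √(2·9.8·5.91) = 10.8 m/s.
Continuity keeps v the same throughout the tube; from surface to crest, P_atm + 0 = P_top + ½ρv² + ρg·h_top.
P_top = 100700 − ½·1260·10.8² − 1260·9.8·1.01 = 15300 Pa.

P_top ≈ 15.3 kPa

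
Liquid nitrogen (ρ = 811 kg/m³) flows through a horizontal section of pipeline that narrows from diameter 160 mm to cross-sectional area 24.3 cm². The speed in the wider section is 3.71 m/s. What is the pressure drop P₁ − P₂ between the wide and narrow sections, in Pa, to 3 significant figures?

ΔP = 377000 Pa

Continuity gives A₁v₁ = A₂v₂, so v₂ = (201 cm²)/(24.3 cm²) × 3.71 m/s = 30.7 m/s.
Along the horizontal streamline, P + ½ρv² is constant.
P₁ − P₂ = ½·811·(30.7² − 3.71²) = ½·811·929 = 377000 Pa.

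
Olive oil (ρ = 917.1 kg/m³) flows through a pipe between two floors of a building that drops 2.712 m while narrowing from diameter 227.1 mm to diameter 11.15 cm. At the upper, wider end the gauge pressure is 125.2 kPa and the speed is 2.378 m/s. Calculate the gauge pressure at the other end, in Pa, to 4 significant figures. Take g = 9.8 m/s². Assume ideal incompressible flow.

The volume flow rate is constant, so v₂ = (A₁/A₂)v₁ = (405.1/97.64)·2.378 = 9.865 m/s.
Bernoulli: P₁ + ½ρv₁² + ρg h₁ = P₂ + ½ρv₂² + ρg h₂, so P₂ = P₁ + ½ρ(v₁² − v₂²) − ρg(h₂ − h₁).
P₂ = 125200 + ½·917.1·(2.378² − 9.865²) − 917.1·9.8·(−2.712) = 125200 + (-42030) − (-24370) = 107500 Pa.

P₂ ≈ 107500 Pa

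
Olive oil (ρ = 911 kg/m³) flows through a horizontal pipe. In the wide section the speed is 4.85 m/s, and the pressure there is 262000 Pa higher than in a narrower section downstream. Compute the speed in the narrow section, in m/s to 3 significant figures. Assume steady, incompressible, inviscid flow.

With h₁ = h₂, rearranging Bernoulli gives v₂ = √(v₁² + 2ΔP/ρ).
v₂ = √(4.85² + 2·262000/911) = √(23.5 + 575) = 24.5 m/s.

v₂ ≈ 24.5 m/s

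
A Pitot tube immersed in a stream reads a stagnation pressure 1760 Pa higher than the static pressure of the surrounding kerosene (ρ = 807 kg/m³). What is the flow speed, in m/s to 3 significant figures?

Bernoulli between the free stream and the stagnation point: ½ρv² = P_stag − P_static.
v = √(2ΔP/ρ) = √(2·1760/807) = 2.09 m/s.

v ≈ 2.09 m/s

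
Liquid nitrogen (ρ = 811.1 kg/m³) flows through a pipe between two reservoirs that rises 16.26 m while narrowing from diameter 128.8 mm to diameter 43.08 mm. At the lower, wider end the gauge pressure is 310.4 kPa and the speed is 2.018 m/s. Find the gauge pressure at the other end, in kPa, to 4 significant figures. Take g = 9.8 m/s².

Mass conservation (A₁v₁ = A₂v₂) gives v₂ = 2.018 × 130.3/14.58 = 18.04 m/s.
Energy conservation along the streamline gives P₂ = P₁ − ½ρ(v₂² − v₁²) − ρg(h₂ − h₁).
P₂ = 310400 + ½·811.1·(2.018² − 18.04²) − 811.1·9.8·(+16.26) = 310400 + (-130300) − (129200) = 50840 Pa.

P₂ ≈ 50.84 kPa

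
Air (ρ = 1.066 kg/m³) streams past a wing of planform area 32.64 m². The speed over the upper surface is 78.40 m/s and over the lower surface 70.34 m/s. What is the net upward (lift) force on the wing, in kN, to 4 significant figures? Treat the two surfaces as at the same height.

From P + ½ρv² = const at equal height, P_low − P_up = ½ρ(v_up² − v_low²).
ΔP = ½·1.066·(78.40² − 70.34²) = 639.0 Pa.
Lift = ΔP · A = 639.0 × 32.64 = 20860 N.

F ≈ 20.86 kN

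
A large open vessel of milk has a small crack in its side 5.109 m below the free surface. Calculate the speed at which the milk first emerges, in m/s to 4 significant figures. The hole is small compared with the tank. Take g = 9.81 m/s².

Bernoulli from surface to hole (P equal, v_surface ≈ 0): v = √(2gh) = √(2×9.81×5.109) = 10.01 m/s.

v = 10.01 m/s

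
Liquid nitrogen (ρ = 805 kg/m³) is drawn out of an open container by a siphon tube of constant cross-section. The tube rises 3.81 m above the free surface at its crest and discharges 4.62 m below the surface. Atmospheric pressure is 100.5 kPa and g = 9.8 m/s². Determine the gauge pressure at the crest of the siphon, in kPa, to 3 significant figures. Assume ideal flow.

-66.5 kPa

The outlet speed comes from Torricelli: v = √(2g·4.62) = 9.52 m/s.
The bore is uniform, so the speed at the crest is the same v. Bernoulli surface→crest: P_atm = P_top + ½ρv² + ρg·h_top.
P_top = 100500 − ½·805·9.52² − 805·9.8·3.81 = 34000 Pa. So P_gauge = P_top − P_atm = -66500 Pa.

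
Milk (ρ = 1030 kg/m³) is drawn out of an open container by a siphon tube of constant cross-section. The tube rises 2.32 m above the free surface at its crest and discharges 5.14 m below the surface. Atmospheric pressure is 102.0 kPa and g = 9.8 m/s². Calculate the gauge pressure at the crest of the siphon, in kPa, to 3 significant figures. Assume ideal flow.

From the surface to the outlet (both open to atmosphere, surface at rest): v = √(2g·h_out) = √(2·9.8·5.14) = 10.0 m/s.
Continuity keeps v the same throughout the tube; from surface to crest, P_atm + 0 = P_top + ½ρv² + ρg·h_top.
P_top = 102000 − ½·1030·10.0² − 1030·9.8·2.32 = 26700 Pa. So P_gauge = P_top − P_atm = -75300 Pa.

P_gauge ≈ -75.3 kPa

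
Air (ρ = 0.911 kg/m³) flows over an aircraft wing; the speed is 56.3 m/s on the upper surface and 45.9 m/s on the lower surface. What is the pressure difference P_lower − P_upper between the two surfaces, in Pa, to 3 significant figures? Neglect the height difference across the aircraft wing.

ΔP ≈ 484 Pa

The pressure is lower where the speed is higher: ΔP = ½ρ(v_up² − v_low²).
ΔP = ½·0.911·(56.3² − 45.9²) = 484 Pa.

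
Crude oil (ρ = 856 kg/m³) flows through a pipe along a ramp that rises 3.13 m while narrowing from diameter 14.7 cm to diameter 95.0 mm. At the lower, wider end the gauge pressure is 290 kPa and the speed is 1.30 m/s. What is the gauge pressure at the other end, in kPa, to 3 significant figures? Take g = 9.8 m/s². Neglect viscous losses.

Continuity gives A₁v₁ = A₂v₂, so v₂ = (170 cm²)/(70.9 cm²) × 1.30 m/s = 3.11 m/s.
Bernoulli: P₁ + ½ρv₁² + ρg h₁ = P₂ + ½ρv₂² + ρg h₂, so P₂ = P₁ + ½ρ(v₁² − v₂²) − ρg(h₂ − h₁).
P₂ = 290000 + ½·856·(1.30² − 3.11²) − 856·9.8·(+3.13) = 290000 + (-3420) − (26300) = 260000 Pa.

P₂ ≈ 260 kPa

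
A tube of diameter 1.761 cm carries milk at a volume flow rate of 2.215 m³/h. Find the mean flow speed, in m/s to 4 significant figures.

2.526 m/s

Q = 2.215 m³/h = 0.0006153 m³/s.
v = Q/A = 0.0006153 / 0.0002436 = 2.526 m/s.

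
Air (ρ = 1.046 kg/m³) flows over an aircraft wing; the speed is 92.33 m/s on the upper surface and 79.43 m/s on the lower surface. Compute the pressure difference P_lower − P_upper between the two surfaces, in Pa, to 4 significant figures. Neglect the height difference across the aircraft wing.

With negligible Δh, P + ½ρv² is constant, so P_low − P_up = ½ρ(v_up² − v_low²).
ΔP = ½·1.046·(92.33² − 79.43²) = 1159 Pa.

ΔP ≈ 1159 Pa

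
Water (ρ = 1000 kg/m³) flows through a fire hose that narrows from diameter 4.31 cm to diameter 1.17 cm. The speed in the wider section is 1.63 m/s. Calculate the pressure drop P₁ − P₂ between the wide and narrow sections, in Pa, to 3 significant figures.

The volume flow rate is constant, so v₂ = (A₁/A₂)v₁ = (14.6/1.08)·1.63 = 22.1 m/s.
Along the horizontal streamline, P + ½ρv² is constant.
P₁ − P₂ = ½·1000·(22.1² − 1.63²) = ½·1000·487 = 243000 Pa.

ΔP = 243000 Pa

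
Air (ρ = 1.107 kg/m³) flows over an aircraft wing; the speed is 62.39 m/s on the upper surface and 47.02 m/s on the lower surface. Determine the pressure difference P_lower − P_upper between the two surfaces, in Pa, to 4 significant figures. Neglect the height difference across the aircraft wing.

The pressure is lower where the speed is higher: ΔP = ½ρ(v_up² − v_low²).
ΔP = ½·1.107·(62.39² − 47.02²) = 930.8 Pa.

ΔP ≈ 930.8 Pa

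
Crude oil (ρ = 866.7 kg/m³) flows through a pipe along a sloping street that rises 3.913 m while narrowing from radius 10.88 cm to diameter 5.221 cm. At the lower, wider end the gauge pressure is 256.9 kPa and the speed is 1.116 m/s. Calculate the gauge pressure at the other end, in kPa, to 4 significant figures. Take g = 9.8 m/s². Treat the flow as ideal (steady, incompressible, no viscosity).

Continuity gives A₁v₁ = A₂v₂, so v₂ = (371.9 cm²)/(21.41 cm²) × 1.116 m/s = 19.39 m/s.
Applying Bernoulli between the two ends and solving for P₂: P₂ = P₁ + ½ρ(v₁² − v₂²) − ρgΔh.
P₂ = 256900 + ½·866.7·(1.116² − 19.39²) − 866.7·9.8·(+3.913) = 256900 + (-162300) − (33240) = 61350 Pa.

61.35 kPa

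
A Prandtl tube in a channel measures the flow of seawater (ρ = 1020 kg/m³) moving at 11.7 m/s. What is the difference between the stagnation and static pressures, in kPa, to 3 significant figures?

ΔP = 69.8 kPa

At the stagnation point the flow is brought to rest, so Bernoulli gives P_stag − P_static = ½ρv².
ΔP = ½·1020·11.7² = 69800 Pa.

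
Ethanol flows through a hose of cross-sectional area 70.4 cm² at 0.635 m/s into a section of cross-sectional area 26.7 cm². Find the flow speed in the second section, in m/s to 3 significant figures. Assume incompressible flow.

Continuity gives A₁v₁ = A₂v₂, so v₂ = (70.4 cm²)/(26.7 cm²) × 0.635 m/s = 1.67 m/s.

v₂ = 1.67 m/s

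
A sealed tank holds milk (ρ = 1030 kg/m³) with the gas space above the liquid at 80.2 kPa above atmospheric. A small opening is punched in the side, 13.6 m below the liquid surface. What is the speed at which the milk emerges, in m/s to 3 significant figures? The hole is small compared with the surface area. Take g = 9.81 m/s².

v ≈ 20.6 m/s

Take point 1 at the surface (v₁ ≈ 0) and point 2 at the hole (at atmospheric pressure). Bernoulli: P₁ + ρg h = P_atm + ½ρv₂².
With P₁ − P_atm = 80200 Pa, v₂ = √(2gh + 2ΔP/ρ) = √(2·9.81·13.6 + 2·80200/1030) = 20.6 m/s.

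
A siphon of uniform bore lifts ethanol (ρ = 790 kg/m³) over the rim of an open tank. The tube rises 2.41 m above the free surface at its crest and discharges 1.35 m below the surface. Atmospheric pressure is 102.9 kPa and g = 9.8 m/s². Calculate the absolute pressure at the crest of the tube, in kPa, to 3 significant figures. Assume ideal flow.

73.8 kPa

The outlet speed comes from Torricelli: v = √(2g·1.35) = 5.14 m/s.
The bore is uniform, so the speed at the crest is the same v. Bernoulli surface→crest: P_atm = P_top + ½ρv² + ρg·h_top.
P_top = 102900 − ½·790·5.14² − 790·9.8·2.41 = 73800 Pa.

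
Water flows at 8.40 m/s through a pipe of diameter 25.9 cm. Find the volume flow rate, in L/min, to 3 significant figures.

Q = A·v = 0.0527 m² × 8.40 m/s = 0.443 m³/s.
Converting: 0.443 m³/s × 60000 = 26600 L/min.

Q ≈ 26600 L/min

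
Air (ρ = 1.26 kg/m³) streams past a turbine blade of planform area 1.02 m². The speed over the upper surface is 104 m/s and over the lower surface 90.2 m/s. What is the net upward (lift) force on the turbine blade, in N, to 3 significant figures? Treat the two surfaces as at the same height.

With equal heights on the two surfaces, Bernoulli gives P_lower − P_upper = ½ρ(v_upper² − v_lower²).
ΔP = ½·1.26·(104² − 90.2²) = 1690 Pa.
Lift = ΔP · A = 1690 × 1.02 = 1720 N.

1720 N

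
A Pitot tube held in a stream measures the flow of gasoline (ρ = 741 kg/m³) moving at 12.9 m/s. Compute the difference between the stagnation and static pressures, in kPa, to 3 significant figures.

Bernoulli between the free stream and the stagnation point: ½ρv² = P_stag − P_static.
ΔP = ½·741·12.9² = 61700 Pa.

ΔP ≈ 61.7 kPa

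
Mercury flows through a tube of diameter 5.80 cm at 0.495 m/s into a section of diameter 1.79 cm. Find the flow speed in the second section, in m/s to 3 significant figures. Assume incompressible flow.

5.20 m/s

The volume flow rate is constant, so v₂ = (A₁/A₂)v₁ = (26.4/2.52)·0.495 = 5.20 m/s.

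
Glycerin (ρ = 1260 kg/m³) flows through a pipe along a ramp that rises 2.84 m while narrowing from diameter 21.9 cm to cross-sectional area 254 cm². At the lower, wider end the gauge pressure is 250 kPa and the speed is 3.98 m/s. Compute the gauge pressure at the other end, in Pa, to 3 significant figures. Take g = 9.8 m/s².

P₂ ≈ 203000 Pa

By continuity, v₂ = v₁·A₁/A₂ = 3.98·(377/254) = 5.90 m/s.
Bernoulli: P₁ + ½ρv₁² + ρg h₁ = P₂ + ½ρv₂² + ρg h₂, so P₂ = P₁ + ½ρ(v₁² − v₂²) − ρg(h₂ − h₁).
P₂ = 250000 + ½·1260·(3.98² − 5.90²) − 1260·9.8·(+2.84) = 250000 + (-12000) − (35100) = 203000 Pa.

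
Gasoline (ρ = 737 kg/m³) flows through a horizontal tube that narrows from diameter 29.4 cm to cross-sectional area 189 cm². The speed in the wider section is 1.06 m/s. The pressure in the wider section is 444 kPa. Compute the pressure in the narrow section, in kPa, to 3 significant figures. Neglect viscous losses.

P₂ = 439 kPa

The volume flow rate is constant, so v₂ = (A₁/A₂)v₁ = (679/189)·1.06 = 3.81 m/s.
The pipe is horizontal, so Bernoulli reduces to P₁ + ½ρv₁² = P₂ + ½ρv₂².
P₂ = P₁ − ½ρ(v₂² − v₁²) = 444000 − ½·737·(3.81² − 1.06²) = 444000 − 4930 = 439000 Pa.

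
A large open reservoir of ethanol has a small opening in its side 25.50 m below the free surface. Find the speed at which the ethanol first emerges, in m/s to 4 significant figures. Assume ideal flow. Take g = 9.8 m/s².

With the surface at rest and both surface and jet at atmospheric pressure, Bernoulli gives ρg h = ½ρv², so v = √(2gh) = √(2·9.8·25.50) = 22.36 m/s.

22.36 m/s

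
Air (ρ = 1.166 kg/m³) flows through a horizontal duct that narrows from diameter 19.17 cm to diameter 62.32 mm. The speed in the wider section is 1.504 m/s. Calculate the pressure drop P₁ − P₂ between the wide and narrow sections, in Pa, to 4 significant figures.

Continuity gives A₁v₁ = A₂v₂, so v₂ = (288.6 cm²)/(30.50 cm²) × 1.504 m/s = 14.23 m/s.
With no height change, Bernoulli's equation is P₁ + ½ρv₁² = P₂ + ½ρv₂².
P₁ − P₂ = ½·1.166·(14.23² − 1.504²) = ½·1.166·200.3 = 116.8 Pa.

ΔP = 116.8 Pa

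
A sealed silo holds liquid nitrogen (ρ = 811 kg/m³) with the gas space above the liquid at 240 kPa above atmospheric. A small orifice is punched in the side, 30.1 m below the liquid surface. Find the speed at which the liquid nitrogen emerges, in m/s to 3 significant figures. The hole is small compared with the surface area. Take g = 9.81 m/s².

Take point 1 at the surface (v₁ ≈ 0) and point 2 at the hole (at atmospheric pressure). Bernoulli: P₁ + ρg h = P_atm + ½ρv₂².
With P₁ − P_atm = 240000 Pa, v₂ = √(2gh + 2ΔP/ρ) = √(2·9.81·30.1 + 2·240000/811) = 34.4 m/s.

v ≈ 34.4 m/s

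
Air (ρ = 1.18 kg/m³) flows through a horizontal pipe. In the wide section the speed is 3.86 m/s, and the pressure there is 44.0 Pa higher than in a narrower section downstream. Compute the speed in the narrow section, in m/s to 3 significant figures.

9.46 m/s

Horizontal Bernoulli: P₁ + ½ρv₁² = P₂ + ½ρv₂², so v₂² = v₁² + 2(P₁ − P₂)/ρ.
v₂ = √(3.86² + 2·44.0/1.18) = √(14.9 + 74.6) = 9.46 m/s.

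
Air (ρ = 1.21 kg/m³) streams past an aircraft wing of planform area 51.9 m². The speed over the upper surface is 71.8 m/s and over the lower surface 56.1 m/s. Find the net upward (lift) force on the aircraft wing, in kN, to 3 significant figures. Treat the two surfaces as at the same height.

From P + ½ρv² = const at equal height, P_low − P_up = ½ρ(v_up² − v_low²).
ΔP = ½·1.21·(71.8² − 56.1²) = 1210 Pa.
Lift = ΔP · A = 1210 × 51.9 = 63100 N.

63.1 kN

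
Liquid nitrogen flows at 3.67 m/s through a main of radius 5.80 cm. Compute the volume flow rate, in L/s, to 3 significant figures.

Q = A·v = 0.0106 m² × 3.67 m/s = 0.0388 m³/s.
Converting: 0.0388 m³/s × 1000 = 38.8 L/s.

Q = 38.8 L/s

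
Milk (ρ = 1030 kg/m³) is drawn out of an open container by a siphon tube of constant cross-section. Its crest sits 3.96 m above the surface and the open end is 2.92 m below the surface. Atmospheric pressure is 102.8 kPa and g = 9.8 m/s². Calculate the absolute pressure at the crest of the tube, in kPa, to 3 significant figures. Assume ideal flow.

From the surface to the outlet (both open to atmosphere, surface at rest): v = √(2g·h_out) = √(2·9.8·2.92) = 7.57 m/s.
The bore is uniform, so the speed at the crest is the same v. Bernoulli surface→crest: P_atm = P_top + ½ρv² + ρg·h_top.
P_top = 102800 − ½·1030·7.57² − 1030·9.8·3.96 = 33400 Pa.

P_top = 33.4 kPa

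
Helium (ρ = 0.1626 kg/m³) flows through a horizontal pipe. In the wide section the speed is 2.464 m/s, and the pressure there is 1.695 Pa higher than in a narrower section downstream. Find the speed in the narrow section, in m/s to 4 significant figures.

Horizontal Bernoulli: P₁ + ½ρv₁² = P₂ + ½ρv₂², so v₂² = v₁² + 2(P₁ − P₂)/ρ.
v₂ = √(2.464² + 2·1.695/0.1626) = √(6.071 + 20.85) = 5.188 m/s.

5.188 m/s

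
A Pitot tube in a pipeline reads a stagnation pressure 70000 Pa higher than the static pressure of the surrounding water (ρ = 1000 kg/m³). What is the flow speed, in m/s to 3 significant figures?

The dynamic pressure equals the rise in static pressure at the stagnation point: ΔP = ½ρv².
v = √(2ΔP/ρ) = √(2·70000/1000) = 11.8 m/s.

11.8 m/s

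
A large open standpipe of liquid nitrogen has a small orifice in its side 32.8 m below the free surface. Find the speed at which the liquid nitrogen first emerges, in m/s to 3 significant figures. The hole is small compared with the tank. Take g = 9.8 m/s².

With the surface at rest and both surface and jet at atmospheric pressure, Bernoulli gives ρg h = ½ρv², so v = √(2gh) = √(2·9.8·32.8) = 25.4 m/s.

v = 25.4 m/s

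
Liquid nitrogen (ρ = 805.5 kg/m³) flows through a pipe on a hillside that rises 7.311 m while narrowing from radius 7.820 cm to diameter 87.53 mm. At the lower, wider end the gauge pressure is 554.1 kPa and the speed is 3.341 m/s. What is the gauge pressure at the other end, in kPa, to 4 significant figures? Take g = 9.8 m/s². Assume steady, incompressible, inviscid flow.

P₂ ≈ 455.1 kPa

Continuity gives A₁v₁ = A₂v₂, so v₂ = (192.1 cm²)/(60.17 cm²) × 3.341 m/s = 10.67 m/s.
Energy conservation along the streamline gives P₂ = P₁ − ½ρ(v₂² − v₁²) − ρg(h₂ − h₁).
P₂ = 554100 + ½·805.5·(3.341² − 10.67²) − 805.5·9.8·(+7.311) = 554100 + (-41330) − (57710) = 455100 Pa.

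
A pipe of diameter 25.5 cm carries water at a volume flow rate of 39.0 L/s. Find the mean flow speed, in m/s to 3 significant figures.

v ≈ 0.764 m/s

Q = 39.0 L/s = 0.0390 m³/s.
v = Q/A = 0.0390 / 0.0511 = 0.764 m/s.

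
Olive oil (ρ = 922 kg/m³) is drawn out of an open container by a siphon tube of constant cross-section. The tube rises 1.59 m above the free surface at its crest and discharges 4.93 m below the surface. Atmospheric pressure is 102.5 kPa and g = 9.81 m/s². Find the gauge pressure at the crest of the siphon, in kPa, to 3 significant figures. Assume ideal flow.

Bernoulli surface→outlet gives ½v² = g·h_out, so v = √(2·9.81·4.93) = 9.83 m/s.
With constant cross-section the crest speed equals v; applying Bernoulli from the surface up to the crest, P_top = P_atm − ½ρv² − ρg·h_top.
P_top = 102500 − ½·922·9.83² − 922·9.81·1.59 = 43500 Pa. So P_gauge = P_top − P_atm = -59000 Pa.

P_gauge ≈ -59.0 kPa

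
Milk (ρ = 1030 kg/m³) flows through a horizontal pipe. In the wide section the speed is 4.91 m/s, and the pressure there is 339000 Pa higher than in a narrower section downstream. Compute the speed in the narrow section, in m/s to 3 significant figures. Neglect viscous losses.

Horizontal Bernoulli: P₁ + ½ρv₁² = P₂ + ½ρv₂², so v₂² = v₁² + 2(P₁ − P₂)/ρ.
v₂ = √(4.91² + 2·339000/1030) = √(24.1 + 658) = 26.1 m/s.

v₂ = 26.1 m/s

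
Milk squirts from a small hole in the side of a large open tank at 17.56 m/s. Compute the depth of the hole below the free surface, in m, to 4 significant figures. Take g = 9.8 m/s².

Inverting v = √(2gh) gives h = v² / 2g.
h = 17.56²/(2·9.8) = 308.4/19.60 = 15.73 m.

15.73 m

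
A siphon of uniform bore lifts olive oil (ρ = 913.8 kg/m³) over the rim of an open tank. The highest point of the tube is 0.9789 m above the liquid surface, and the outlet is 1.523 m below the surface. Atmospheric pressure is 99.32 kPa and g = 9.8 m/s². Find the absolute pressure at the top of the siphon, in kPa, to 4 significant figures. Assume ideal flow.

P_top = 76.91 kPa

The outlet speed comes from Torricelli: v = √(2g·1.523) = 5.464 m/s.
The bore is uniform, so the speed at the crest is the same v. Bernoulli surface→crest: P_atm = P_top + ½ρv² + ρg·h_top.
P_top = 99320 − ½·913.8·5.464² − 913.8·9.8·0.9789 = 76910 Pa.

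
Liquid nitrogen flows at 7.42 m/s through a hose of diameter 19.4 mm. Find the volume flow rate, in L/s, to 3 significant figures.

Q = A·v = 0.000296 m² × 7.42 m/s = 0.00219 m³/s.
Converting: 0.00219 m³/s × 1000 = 2.19 L/s.

Q ≈ 2.19 L/s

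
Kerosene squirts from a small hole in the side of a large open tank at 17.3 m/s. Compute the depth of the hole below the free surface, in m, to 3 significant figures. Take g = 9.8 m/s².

h ≈ 15.3 m

Torricelli: v = √(2gh), so h = v²/(2g).
h = 17.3²/(2·9.8) = 299/19.60 = 15.3 m.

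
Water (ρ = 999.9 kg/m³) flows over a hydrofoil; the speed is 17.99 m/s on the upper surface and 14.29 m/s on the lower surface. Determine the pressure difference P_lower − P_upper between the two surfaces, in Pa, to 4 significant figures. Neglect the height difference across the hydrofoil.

ΔP = 59710 Pa

Bernoulli (same height): P_lower − P_upper = ½ρ(v_upper² − v_lower²).
ΔP = ½·999.9·(17.99² − 14.29²) = 59710 Pa.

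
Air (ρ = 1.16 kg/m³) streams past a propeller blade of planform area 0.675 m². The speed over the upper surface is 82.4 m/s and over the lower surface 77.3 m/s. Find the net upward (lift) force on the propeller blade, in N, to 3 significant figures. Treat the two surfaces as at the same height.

319 N

From P + ½ρv² = const at equal height, P_low − P_up = ½ρ(v_up² − v_low²).
ΔP = ½·1.16·(82.4² − 77.3²) = 472 Pa.
Lift = ΔP · A = 472 × 0.675 = 319 N.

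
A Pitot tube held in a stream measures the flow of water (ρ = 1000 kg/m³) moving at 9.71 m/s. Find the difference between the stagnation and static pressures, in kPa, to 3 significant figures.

ΔP = 47.1 kPa

At the stagnation point the flow is brought to rest, so Bernoulli gives P_stag − P_static = ½ρv².
ΔP = ½·1000·9.71² = 47100 Pa.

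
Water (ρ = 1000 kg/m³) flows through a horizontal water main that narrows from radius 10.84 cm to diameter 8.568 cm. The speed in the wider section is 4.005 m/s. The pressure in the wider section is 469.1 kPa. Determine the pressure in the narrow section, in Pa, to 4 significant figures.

P₂ ≈ 148300 Pa

By continuity, v₂ = v₁·A₁/A₂ = 4.005·(369.2/57.66) = 25.64 m/s.
With no height change, Bernoulli's equation is P₁ + ½ρv₁² = P₂ + ½ρv₂².
P₂ = P₁ − ½ρ(v₂² − v₁²) = 469100 − ½·1000·(25.64² − 4.005²) = 469100 − 320800 = 148300 Pa.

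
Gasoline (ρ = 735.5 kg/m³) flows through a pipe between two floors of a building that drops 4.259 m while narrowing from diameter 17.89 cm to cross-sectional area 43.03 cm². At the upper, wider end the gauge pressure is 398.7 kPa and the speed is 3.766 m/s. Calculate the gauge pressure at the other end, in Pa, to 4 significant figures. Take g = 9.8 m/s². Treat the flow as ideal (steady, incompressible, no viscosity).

Continuity gives A₁v₁ = A₂v₂, so v₂ = (251.4 cm²)/(43.03 cm²) × 3.766 m/s = 22.00 m/s.
Applying Bernoulli between the two ends and solving for P₂: P₂ = P₁ + ½ρ(v₁² − v₂²) − ρgΔh.
P₂ = 398700 + ½·735.5·(3.766² − 22.00²) − 735.5·9.8·(−4.259) = 398700 + (-172800) − (-30700) = 256600 Pa.

256600 Pa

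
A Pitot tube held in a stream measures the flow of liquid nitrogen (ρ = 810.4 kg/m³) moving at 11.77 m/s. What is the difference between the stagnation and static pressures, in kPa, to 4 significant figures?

ΔP ≈ 56.13 kPa

At the stagnation point the flow is brought to rest, so Bernoulli gives P_stag − P_static = ½ρv².
ΔP = ½·810.4·11.77² = 56130 Pa.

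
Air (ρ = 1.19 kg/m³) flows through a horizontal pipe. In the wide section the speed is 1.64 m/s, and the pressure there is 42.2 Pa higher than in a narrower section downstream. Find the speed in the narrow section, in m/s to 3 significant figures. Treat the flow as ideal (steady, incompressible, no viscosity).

8.58 m/s

Horizontal Bernoulli: P₁ + ½ρv₁² = P₂ + ½ρv₂², so v₂² = v₁² + 2(P₁ − P₂)/ρ.
v₂ = √(1.64² + 2·42.2/1.19) = √(2.69 + 70.9) = 8.58 m/s.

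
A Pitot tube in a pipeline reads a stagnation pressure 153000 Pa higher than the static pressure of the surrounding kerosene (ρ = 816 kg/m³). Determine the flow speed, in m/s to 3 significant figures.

v ≈ 19.4 m/s

Bernoulli between the free stream and the stagnation point: ½ρv² = P_stag − P_static.
v = √(2ΔP/ρ) = √(2·153000/816) = 19.4 m/s.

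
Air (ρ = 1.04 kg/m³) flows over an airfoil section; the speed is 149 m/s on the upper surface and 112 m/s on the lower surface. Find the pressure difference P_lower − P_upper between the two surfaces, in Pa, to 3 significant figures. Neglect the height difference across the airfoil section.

With negligible Δh, P + ½ρv² is constant, so P_low − P_up = ½ρ(v_up² − v_low²).
ΔP = ½·1.04·(149² − 112²) = 5020 Pa.

ΔP ≈ 5020 Pa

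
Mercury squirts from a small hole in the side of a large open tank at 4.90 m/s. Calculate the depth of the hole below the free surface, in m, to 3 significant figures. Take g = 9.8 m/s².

h ≈ 1.23 m

Inverting v = √(2gh) gives h = v² / 2g.
h = 4.90²/(2·9.8) = 24.0/19.60 = 1.23 m.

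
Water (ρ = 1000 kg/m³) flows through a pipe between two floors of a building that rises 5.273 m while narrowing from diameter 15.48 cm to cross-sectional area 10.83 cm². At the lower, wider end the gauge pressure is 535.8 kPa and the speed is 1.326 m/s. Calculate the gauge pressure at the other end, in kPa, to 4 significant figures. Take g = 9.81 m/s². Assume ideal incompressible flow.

The volume flow rate is constant, so v₂ = (A₁/A₂)v₁ = (188.2/10.83)·1.326 = 23.04 m/s.
Bernoulli: P₁ + ½ρv₁² + ρg h₁ = P₂ + ½ρv₂² + ρg h₂, so P₂ = P₁ + ½ρ(v₁² − v₂²) − ρg(h₂ − h₁).
P₂ = 535800 + ½·1000·(1.326² − 23.04²) − 1000·9.81·(+5.273) = 535800 + (-264600) − (51730) = 219500 Pa.

P₂ ≈ 219.5 kPa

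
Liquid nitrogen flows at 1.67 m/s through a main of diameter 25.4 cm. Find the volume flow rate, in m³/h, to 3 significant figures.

305 m³/h

Q = A·v = 0.0507 m² × 1.67 m/s = 0.0846 m³/s.
Converting: 0.0846 m³/s × 3600 = 305 m³/h.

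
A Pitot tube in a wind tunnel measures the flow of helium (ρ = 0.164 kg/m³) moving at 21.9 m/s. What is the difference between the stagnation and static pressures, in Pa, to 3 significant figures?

ΔP = 39.3 Pa

Bernoulli between the free stream and the stagnation point: ½ρv² = P_stag − P_static.
ΔP = ½·0.164·21.9² = 39.3 Pa.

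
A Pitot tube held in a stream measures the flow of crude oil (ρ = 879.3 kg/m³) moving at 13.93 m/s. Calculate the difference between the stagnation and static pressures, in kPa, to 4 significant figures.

At the stagnation point the flow is brought to rest, so Bernoulli gives P_stag − P_static = ½ρv².
ΔP = ½·879.3·13.93² = 85310 Pa.

ΔP = 85.31 kPa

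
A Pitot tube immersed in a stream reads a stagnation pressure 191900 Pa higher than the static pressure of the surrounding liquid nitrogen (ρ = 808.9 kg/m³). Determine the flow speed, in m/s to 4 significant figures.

v ≈ 21.78 m/s

Bernoulli between the free stream and the stagnation point: ½ρv² = P_stag − P_static.
v = √(2ΔP/ρ) = √(2·191900/808.9) = 21.78 m/s.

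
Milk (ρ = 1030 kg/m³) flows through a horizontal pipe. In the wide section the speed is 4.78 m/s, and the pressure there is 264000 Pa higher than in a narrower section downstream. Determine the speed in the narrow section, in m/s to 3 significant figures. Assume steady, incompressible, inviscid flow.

Horizontal Bernoulli: P₁ + ½ρv₁² = P₂ + ½ρv₂², so v₂² = v₁² + 2(P₁ − P₂)/ρ.
v₂ = √(4.78² + 2·264000/1030) = √(22.8 + 513) = 23.1 m/s.

v₂ ≈ 23.1 m/s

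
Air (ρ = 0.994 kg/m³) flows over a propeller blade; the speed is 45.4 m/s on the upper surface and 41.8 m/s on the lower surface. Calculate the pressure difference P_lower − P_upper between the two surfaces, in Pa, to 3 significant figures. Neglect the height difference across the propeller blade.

The pressure is lower where the speed is higher: ΔP = ½ρ(v_up² − v_low²).
ΔP = ½·0.994·(45.4² − 41.8²) = 156 Pa.

ΔP = 156 Pa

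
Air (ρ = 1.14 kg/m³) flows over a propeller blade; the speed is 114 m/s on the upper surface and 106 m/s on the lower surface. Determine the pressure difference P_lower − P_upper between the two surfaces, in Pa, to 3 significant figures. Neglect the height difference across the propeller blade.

1000 Pa

The pressure is lower where the speed is higher: ΔP = ½ρ(v_up² − v_low²).
ΔP = ½·1.14·(114² − 106²) = 1000 Pa.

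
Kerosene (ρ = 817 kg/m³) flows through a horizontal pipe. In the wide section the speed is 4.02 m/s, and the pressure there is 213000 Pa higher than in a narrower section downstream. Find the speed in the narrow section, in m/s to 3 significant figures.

v₂ ≈ 23.2 m/s

Horizontal Bernoulli: P₁ + ½ρv₁² = P₂ + ½ρv₂², so v₂² = v₁² + 2(P₁ − P₂)/ρ.
v₂ = √(4.02² + 2·213000/817) = √(16.2 + 521) = 23.2 m/s.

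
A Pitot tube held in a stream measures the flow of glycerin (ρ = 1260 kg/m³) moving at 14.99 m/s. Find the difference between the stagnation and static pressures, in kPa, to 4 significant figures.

At the stagnation point the flow is brought to rest, so Bernoulli gives P_stag − P_static = ½ρv².
ΔP = ½·1260·14.99² = 141600 Pa.

ΔP ≈ 141.6 kPa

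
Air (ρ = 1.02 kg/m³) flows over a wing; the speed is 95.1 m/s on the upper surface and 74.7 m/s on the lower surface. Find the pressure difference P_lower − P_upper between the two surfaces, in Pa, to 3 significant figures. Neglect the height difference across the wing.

1770 Pa

With negligible Δh, P + ½ρv² is constant, so P_low − P_up = ½ρ(v_up² − v_low²).
ΔP = ½·1.02·(95.1² − 74.7²) = 1770 Pa.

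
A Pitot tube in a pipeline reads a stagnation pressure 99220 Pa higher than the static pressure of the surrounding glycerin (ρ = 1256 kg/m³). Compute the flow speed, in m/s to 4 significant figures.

v ≈ 12.57 m/s

The dynamic pressure equals the rise in static pressure at the stagnation point: ΔP = ½ρv².
v = √(2ΔP/ρ) = √(2·99220/1256) = 12.57 m/s.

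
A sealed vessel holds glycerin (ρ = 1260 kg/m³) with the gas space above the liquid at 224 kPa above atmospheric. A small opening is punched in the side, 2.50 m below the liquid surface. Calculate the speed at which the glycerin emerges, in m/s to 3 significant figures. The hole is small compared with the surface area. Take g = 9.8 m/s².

v ≈ 20.1 m/s

Take point 1 at the surface (v₁ ≈ 0) and point 2 at the hole (at atmospheric pressure). Bernoulli: P₁ + ρg h = P_atm + ½ρv₂².
With P₁ − P_atm = 224000 Pa, v₂ = √(2gh + 2ΔP/ρ) = √(2·9.8·2.50 + 2·224000/1260) = 20.1 m/s.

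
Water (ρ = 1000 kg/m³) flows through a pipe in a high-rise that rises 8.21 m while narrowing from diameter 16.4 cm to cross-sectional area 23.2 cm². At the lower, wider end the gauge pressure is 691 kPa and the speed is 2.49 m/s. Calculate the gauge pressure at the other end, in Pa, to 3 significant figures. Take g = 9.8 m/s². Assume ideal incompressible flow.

By continuity, v₂ = v₁·A₁/A₂ = 2.49·(211/23.2) = 22.7 m/s.
Energy conservation along the streamline gives P₂ = P₁ − ½ρ(v₂² − v₁²) − ρg(h₂ − h₁).
P₂ = 691000 + ½·1000·(2.49² − 22.7²) − 1000·9.8·(+8.21) = 691000 + (-254000) − (80500) = 357000 Pa.

P₂ ≈ 357000 Pa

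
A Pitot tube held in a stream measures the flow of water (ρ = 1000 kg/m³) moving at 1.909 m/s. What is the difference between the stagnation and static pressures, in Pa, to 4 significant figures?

The dynamic pressure equals the rise in static pressure at the stagnation point: ΔP = ½ρv².
ΔP = ½·1000·1.909² = 1822 Pa.

ΔP = 1822 Pa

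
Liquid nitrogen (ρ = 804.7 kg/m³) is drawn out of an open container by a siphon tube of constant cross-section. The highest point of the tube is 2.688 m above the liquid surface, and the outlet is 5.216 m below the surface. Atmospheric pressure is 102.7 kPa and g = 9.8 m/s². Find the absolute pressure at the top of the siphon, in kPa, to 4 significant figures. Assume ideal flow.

Bernoulli surface→outlet gives ½v² = g·h_out, so v = √(2·9.8·5.216) = 10.11 m/s.
Continuity keeps v the same throughout the tube; from surface to crest, P_atm + 0 = P_top + ½ρv² + ρg·h_top.
P_top = 102700 − ½·804.7·10.11² − 804.7·9.8·2.688 = 40370 Pa.

P_top = 40.37 kPa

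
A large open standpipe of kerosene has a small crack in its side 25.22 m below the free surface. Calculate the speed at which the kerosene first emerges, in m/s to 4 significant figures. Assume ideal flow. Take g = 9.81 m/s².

v ≈ 22.24 m/s

The surface is effectively still and both ends are open, so ½v² = gh and v = √(2·9.81·25.22) = 22.24 m/s.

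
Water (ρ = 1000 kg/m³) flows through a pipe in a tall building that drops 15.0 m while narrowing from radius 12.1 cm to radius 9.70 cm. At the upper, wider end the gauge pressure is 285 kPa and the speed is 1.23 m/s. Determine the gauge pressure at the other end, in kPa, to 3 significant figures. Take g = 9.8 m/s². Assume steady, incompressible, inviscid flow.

P₂ = 431 kPa

The volume flow rate is constant, so v₂ = (A₁/A₂)v₁ = (460/296)·1.23 = 1.91 m/s.
Applying Bernoulli between the two ends and solving for P₂: P₂ = P₁ + ½ρ(v₁² − v₂²) − ρgΔh.
P₂ = 285000 + ½·1000·(1.23² − 1.91²) − 1000·9.8·(−15.0) = 285000 + (-1080) − (-147000) = 431000 Pa.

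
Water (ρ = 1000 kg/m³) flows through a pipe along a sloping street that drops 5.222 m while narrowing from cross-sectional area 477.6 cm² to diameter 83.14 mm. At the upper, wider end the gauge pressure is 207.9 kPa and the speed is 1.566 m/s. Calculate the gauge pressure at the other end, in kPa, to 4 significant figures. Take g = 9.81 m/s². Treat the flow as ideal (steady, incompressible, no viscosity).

P₂ ≈ 165.5 kPa

Mass conservation (A₁v₁ = A₂v₂) gives v₂ = 1.566 × 477.6/54.29 = 13.78 m/s.
Energy conservation along the streamline gives P₂ = P₁ − ½ρ(v₂² − v₁²) − ρg(h₂ − h₁).
P₂ = 207900 + ½·1000·(1.566² − 13.78²) − 1000·9.81·(−5.222) = 207900 + (-93670) − (-51230) = 165500 Pa.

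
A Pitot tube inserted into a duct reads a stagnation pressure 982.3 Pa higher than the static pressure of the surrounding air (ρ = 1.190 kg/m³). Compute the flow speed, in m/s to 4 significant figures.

v ≈ 40.63 m/s

Bernoulli between the free stream and the stagnation point: ½ρv² = P_stag − P_static.
v = √(2ΔP/ρ) = √(2·982.3/1.190) = 40.63 m/s.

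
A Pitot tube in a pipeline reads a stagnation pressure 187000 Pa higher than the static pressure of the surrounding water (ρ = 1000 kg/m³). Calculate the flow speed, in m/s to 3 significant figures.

19.3 m/s

The dynamic pressure equals the rise in static pressure at the stagnation point: ΔP = ½ρv².
v = √(2ΔP/ρ) = √(2·187000/1000) = 19.3 m/s.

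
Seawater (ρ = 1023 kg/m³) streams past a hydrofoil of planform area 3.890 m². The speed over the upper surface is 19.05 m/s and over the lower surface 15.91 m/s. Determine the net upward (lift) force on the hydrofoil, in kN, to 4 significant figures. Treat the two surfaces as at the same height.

The faster flow above has the lower pressure; Bernoulli (same height) gives ΔP = ½ρ(v_up² − v_low²).
ΔP = ½·1023·(19.05² − 15.91²) = 56150 Pa.
Lift = ΔP · A = 56150 × 3.890 = 218400 N.

F ≈ 218.4 kN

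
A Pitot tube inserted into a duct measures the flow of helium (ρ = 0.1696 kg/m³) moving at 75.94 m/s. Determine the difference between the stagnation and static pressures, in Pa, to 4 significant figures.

The dynamic pressure equals the rise in static pressure at the stagnation point: ΔP = ½ρv².
ΔP = ½·0.1696·75.94² = 489.0 Pa.

ΔP ≈ 489.0 Pa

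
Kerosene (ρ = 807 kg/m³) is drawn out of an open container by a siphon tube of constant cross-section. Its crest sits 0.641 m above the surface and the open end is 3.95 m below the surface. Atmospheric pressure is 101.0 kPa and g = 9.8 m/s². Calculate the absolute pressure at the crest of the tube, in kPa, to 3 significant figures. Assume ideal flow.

64.7 kPa

The outlet speed comes from Torricelli: v = √(2g·3.95) = 8.80 m/s.
With constant cross-section the crest speed equals v; applying Bernoulli from the surface up to the crest, P_top = P_atm − ½ρv² − ρg·h_top.
P_top = 101000 − ½·807·8.80² − 807·9.8·0.641 = 64700 Pa.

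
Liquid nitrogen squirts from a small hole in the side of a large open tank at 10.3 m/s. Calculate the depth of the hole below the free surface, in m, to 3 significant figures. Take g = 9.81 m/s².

For a small hole in a large open tank, ½v² = gh, giving h = v²/(2g).
h = 10.3²/(2·9.81) = 106/19.62 = 5.41 m.

h ≈ 5.41 m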